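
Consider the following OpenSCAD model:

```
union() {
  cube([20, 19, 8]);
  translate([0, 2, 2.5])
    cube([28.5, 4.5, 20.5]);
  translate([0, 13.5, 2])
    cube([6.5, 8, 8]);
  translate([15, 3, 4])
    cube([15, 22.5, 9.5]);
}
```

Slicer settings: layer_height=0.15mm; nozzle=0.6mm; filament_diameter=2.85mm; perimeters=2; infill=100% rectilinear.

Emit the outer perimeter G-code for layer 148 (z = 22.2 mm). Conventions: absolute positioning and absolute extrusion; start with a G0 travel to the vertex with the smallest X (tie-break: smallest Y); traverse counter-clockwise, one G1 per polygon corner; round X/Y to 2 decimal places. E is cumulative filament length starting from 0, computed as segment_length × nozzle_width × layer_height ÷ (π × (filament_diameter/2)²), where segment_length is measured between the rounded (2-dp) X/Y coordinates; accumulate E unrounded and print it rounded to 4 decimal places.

G0 X0.00 Y2.00 Z22.20
G1 X28.50 Y2.00 E0.4021
G1 X28.50 Y6.50 E0.4656
G1 X0.00 Y6.50 E0.8676
G1 X0.00 Y2.00 E0.9311

At z = 22.2 mm: the cube does not reach this height (z outside [0, 8]); the cube at (0, 2) is present — its section is the full 28.5×4.5 rectangle; the cube at (0, 13.5) does not reach this height (z outside [2, 10]); the cube at (15, 3) is absent (z outside [4, 13.5]); Merging all regions: only the 28.5×4.5 cube at (0, 2) is present, so the union is just that shape — 1 connected region. The outline is a single polygon with 4 vertices. Extrusion per mm of travel: 0.6 × 0.15 / (π × 1.425²) = 0.014108. Accumulating E over each segment gives final E = 0.9311.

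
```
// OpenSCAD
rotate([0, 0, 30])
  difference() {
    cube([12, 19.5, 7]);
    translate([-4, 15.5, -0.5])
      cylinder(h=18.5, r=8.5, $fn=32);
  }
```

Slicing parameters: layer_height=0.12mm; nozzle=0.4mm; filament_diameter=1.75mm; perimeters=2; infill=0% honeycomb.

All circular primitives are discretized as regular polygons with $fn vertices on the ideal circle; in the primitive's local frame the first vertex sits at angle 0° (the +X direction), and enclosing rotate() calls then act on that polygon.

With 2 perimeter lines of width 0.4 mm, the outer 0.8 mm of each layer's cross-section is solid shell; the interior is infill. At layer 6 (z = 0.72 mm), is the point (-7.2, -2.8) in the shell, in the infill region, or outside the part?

outside

At z = 0.72 mm: the 12×19.5 cube contributes its full rectangle; the r=8.5 cylinder at (-4, 15.5) contributes a regular 32-gon of circumradius 8.5; After the difference (first − rest): starting from the 12×19.5 cube, the r=8.5 cylinder at (-4, 15.5) partially overlaps it — only the 40.38 mm² overlap (of its 225.52 mm²) is removed, clipping the outline — 1 connected region; (whole slice rotated 30° about Z — lengths, areas and connectivity unchanged). Overall, the cross-section is a single solid region. Undo the 30° rotation: the query point maps to (-7.635, 1.175) in the un-rotated model frame. The nearest boundary edge runs (0.00, 0.00)→(0.00, 8.05); distance from the point to it = 7.64 mm. The point is not inside any of the regions above, so it lies outside the cross-section (7.64 mm from the nearest boundary).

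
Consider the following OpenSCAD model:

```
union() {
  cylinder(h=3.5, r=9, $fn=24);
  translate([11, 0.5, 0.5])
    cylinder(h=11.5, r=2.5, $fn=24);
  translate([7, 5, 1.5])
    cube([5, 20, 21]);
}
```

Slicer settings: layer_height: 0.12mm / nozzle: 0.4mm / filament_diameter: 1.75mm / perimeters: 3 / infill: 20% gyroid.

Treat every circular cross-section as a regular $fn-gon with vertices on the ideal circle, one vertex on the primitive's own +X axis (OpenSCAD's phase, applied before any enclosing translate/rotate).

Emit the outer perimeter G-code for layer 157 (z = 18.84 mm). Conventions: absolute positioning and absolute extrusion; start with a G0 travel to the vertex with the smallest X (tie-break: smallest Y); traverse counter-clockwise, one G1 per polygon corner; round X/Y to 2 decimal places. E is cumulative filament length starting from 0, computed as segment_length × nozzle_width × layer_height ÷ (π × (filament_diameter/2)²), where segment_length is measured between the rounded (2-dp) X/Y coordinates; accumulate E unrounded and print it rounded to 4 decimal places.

G0 X7.00 Y5.00 Z18.84
G1 X12.00 Y5.00 E0.0998
G1 X12.00 Y25.00 E0.4989
G1 X7.00 Y25.00 E0.5987
G1 X7.00 Y5.00 E0.9978

At z = 18.84 mm: the cylinder is not intersected at this z (z outside [0, 3.5]); the cylinder at (11, 0.5) does not reach this height (z outside [0.5, 12]); the cube at (7, 5) (footprint 5×20) is included at this height; Combining (union): only the 5×20 cube at (7, 5) is present, so the union is just that shape — 1 connected region. The outline is a single polygon with 4 vertices. Extrusion per mm of travel: 0.4 × 0.12 / (π × 0.875²) = 0.019956. Accumulating E over each segment gives final E = 0.9978.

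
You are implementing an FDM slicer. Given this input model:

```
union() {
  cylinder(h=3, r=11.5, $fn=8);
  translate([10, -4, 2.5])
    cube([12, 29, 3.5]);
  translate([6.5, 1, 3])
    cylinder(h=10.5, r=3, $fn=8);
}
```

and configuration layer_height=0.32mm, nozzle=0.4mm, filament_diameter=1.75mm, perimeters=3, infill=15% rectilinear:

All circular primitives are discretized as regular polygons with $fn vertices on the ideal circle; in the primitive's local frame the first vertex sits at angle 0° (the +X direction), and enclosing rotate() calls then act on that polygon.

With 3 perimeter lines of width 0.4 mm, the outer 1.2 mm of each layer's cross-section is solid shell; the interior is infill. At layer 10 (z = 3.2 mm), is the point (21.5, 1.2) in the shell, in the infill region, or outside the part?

shell

At z = 3.2 mm: the cylinder does not reach this height (z outside [0, 3]); the 12×29 cube at (10, -4) contributes its full rectangle; the r=3 cylinder at (6.5, 1) contributes a regular 8-gon of circumradius 3; Merging all regions: the 2 present regions are separate (no shared area or edge), so areas and boundary lengths simply add and each stays a separate island — 2 connected regions. Overall, the cross-section has 2 separate islands. The nearest boundary edge runs (22.00, 25.00)→(22.00, -4.00); distance from the point to it = 0.50 mm. (Shell/infill is judged within the island containing the point — the largest one.) The point is inside the cross-section, 0.50 mm from the nearest boundary — within the 1.2 mm shell band (3 × 0.4).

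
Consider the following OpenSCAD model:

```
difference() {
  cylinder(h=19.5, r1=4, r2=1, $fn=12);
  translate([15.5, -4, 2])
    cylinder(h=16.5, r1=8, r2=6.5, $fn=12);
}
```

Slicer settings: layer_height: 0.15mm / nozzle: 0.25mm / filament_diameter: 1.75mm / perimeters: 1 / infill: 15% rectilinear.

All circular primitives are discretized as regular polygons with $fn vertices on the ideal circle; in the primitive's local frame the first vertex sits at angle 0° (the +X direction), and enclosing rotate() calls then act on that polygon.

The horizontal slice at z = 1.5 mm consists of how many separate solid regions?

At z = 1.5 mm: the cone: at t=0.077 of its height the radius interpolates to r₁+(r₂−r₁)t = 3.769, giving a regular 12-gon of that circumradius; the cone at (15.5, -4) is not intersected at this z (z outside [2, 18.5]); Subtracting the remaining from the first: none of the subtracted shapes is present at this height, so the cone is unchanged — 1 connected region. The result has 1 disconnected region.

1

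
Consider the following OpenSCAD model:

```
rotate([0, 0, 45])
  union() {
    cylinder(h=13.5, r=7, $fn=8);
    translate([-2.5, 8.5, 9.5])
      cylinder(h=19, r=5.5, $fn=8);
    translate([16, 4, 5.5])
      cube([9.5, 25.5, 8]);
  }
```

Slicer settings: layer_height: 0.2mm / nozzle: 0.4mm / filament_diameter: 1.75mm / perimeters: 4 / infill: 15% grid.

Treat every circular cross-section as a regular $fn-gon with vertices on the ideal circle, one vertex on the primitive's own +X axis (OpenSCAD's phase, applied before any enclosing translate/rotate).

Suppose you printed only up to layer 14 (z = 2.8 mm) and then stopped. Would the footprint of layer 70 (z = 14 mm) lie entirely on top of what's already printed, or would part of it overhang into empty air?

part overhangs

Compare the two slices. At z = 2.8: the cylinder: section is a regular 8-gon, circumradius r=7 (area = (8/2)·7.000²·sin(360°/8) = 138.59 mm²); the cylinder at (-2.5, 8.5) is absent (z outside [9.5, 28.5]); the cube at (16, 4) is not intersected at this z (z outside [5.5, 13.5]); Taking the union: only the r=7 cylinder is present, so the union is just that shape — area = 138.59 mm²; (whole slice rotated 45° about Z — lengths, areas and connectivity unchanged). At z = 14: the cylinder does not reach this height (z outside [0, 13.5]); the r=5.5 cylinder at (-2.5, 8.5) contributes a regular 8-gon of circumradius 5.5 (area = (8/2)·5.500²·sin(360°/8) = 85.56 mm²); the cube at (16, 4) is absent (z outside [5.5, 13.5]); Taking the union: only the r=5.5 cylinder at (-2.5, 8.5) is present, so the union is just that shape — area = 85.56 mm²; (rotated 45° about Z; rotation is an isometry so areas/perimeters/island counts are preserved). Checking containment: at z = 14 the cross-section extends beyond the z = 2.8 cross-section by about 69.32 mm².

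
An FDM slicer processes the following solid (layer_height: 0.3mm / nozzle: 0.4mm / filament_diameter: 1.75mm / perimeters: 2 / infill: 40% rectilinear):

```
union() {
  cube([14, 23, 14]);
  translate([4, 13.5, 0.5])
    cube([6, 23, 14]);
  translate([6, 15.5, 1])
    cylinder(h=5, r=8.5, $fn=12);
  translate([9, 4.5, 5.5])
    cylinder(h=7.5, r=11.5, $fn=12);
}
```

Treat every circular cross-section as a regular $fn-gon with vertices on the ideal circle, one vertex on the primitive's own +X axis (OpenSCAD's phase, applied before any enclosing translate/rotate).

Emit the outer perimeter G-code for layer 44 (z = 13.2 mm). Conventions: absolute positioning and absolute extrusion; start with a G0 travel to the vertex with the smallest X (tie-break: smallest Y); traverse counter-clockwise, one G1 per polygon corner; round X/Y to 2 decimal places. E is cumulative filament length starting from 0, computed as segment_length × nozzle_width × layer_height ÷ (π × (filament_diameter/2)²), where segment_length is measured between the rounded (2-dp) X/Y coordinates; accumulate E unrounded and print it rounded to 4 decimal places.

G0 X0.00 Y0.00 Z13.20
G1 X14.00 Y0.00 E0.6985
G1 X14.00 Y23.00 E1.8459
G1 X10.00 Y23.00 E2.0455
G1 X10.00 Y36.50 E2.7190
G1 X4.00 Y36.50 E3.0184
G1 X4.00 Y23.00 E3.6919
G1 X0.00 Y23.00 E3.8914
G1 X0.00 Y0.00 E5.0389

At z = 13.2 mm: the cube (footprint 14×23) is included at this height; the 6×23 cube at (4, 13.5) contributes its full rectangle; the cylinder at (6, 15.5) does not reach this height (z outside [1, 6]); the cylinder at (9, 4.5) is absent (z outside [5.5, 13]); Taking the union: the regions partially overlap (shared area 57.00 mm²), so overlapping operands fuse into one piece — 1 connected region. The outline is a single polygon with 8 vertices. Extrusion per mm of travel: 0.4 × 0.3 / (π × 0.875²) = 0.049890. Accumulating E over each segment gives final E = 5.0389.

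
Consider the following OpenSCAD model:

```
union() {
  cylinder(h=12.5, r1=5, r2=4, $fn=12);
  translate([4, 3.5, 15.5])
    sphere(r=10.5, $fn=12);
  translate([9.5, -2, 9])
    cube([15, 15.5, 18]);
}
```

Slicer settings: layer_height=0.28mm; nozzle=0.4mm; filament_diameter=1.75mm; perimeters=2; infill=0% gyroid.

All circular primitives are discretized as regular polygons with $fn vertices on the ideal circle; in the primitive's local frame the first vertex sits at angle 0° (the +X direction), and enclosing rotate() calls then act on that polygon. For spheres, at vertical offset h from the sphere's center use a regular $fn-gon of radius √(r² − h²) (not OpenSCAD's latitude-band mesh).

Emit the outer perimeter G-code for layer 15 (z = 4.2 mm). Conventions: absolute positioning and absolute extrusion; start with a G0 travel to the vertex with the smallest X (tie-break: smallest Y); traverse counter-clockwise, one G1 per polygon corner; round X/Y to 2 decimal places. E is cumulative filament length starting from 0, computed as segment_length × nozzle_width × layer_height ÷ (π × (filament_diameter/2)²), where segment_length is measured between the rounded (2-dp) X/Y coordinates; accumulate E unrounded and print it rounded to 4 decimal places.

G0 X-4.66 Y0.00 Z4.20
G1 X-4.04 Y-2.33 E0.1123
G1 X-2.33 Y-4.04 E0.2249
G1 X0.00 Y-4.66 E0.3371
G1 X2.33 Y-4.04 E0.4494
G1 X4.04 Y-2.33 E0.5620
G1 X4.66 Y0.00 E0.6743
G1 X4.04 Y2.33 E0.7866
G1 X2.33 Y4.04 E0.8992
G1 X0.00 Y4.66 E1.0114
G1 X-2.33 Y4.04 E1.1237
G1 X-4.04 Y2.33 E1.2363
G1 X-4.66 Y0.00 E1.3486

At z = 4.2 mm: the cone (r1=5→r2=4) has section circumradius 4.664 here — a regular 12-gon; the sphere at (4, 3.5) does not reach this height (|z−center|=11.300 > r=10.5); the cube at (9.5, -2) is not intersected at this z (z outside [9, 27]); Taking the union: only the cone is present, so the union is just that shape — 1 connected region. The outline is a single polygon with 12 vertices. Extrusion per mm of travel: 0.4 × 0.28 / (π × 0.875²) = 0.046564. Accumulating E over each segment gives final E = 1.3486.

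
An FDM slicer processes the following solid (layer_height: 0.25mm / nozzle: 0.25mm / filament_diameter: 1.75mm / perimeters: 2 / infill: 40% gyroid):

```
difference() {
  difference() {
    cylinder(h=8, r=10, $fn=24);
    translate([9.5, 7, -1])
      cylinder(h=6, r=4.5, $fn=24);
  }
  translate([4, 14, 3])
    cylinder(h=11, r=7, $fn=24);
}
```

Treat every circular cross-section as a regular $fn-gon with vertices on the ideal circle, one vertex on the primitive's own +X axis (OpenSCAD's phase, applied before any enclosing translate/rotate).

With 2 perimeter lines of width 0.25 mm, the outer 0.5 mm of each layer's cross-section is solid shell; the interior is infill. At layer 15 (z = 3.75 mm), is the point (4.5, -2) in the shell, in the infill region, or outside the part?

infill

At z = 3.75 mm: the r=10 cylinder contributes a regular 24-gon of circumradius 10; the cylinder at (9.5, 7): section is a regular 24-gon, circumradius r=4.5; Subtracting the remaining from the first: starting from the r=10 cylinder, the r=4.5 cylinder at (9.5, 7) partially overlaps it — only the 13.32 mm² overlap (of its 62.89 mm²) is removed, clipping the outline — 1 connected region; the cylinder at (4, 14): section is a regular 24-gon, circumradius r=7; Taking the first minus the rest: starting from the result so far, the r=7 cylinder at (4, 14) partially overlaps it — only the 12.30 mm² overlap (of its 152.19 mm²) is removed, clipping the outline — 1 connected region. Overall, the cross-section is a single solid region. The nearest boundary edge runs (9.66, -2.59)→(8.66, -5.00); distance from the point to it = 4.99 mm. The point is inside the cross-section and 4.99 mm from the nearest boundary — more than the 0.5 mm shell width (2 × 0.25), so it's in the infill interior.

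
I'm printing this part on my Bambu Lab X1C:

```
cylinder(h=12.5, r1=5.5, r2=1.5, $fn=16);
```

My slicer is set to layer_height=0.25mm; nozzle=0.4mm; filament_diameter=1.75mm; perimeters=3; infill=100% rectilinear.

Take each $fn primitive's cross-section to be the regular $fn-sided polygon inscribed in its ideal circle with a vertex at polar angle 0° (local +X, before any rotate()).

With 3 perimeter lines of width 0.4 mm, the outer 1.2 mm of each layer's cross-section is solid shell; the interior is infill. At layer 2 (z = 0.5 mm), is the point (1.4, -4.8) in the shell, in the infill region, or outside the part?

At z = 0.5 mm: the cone contributes a regular 16-gon of circumradius 5.340 (interpolated between r1=5.5 and r2=1.5 at t=0.040). Overall, the cross-section is a single solid region. The nearest boundary edge runs (-0.00, -5.34)→(2.04, -4.93); distance from the point to it = 0.26 mm. The point is inside the cross-section, 0.26 mm from the nearest boundary — within the 1.2 mm shell band (3 × 0.4).

shell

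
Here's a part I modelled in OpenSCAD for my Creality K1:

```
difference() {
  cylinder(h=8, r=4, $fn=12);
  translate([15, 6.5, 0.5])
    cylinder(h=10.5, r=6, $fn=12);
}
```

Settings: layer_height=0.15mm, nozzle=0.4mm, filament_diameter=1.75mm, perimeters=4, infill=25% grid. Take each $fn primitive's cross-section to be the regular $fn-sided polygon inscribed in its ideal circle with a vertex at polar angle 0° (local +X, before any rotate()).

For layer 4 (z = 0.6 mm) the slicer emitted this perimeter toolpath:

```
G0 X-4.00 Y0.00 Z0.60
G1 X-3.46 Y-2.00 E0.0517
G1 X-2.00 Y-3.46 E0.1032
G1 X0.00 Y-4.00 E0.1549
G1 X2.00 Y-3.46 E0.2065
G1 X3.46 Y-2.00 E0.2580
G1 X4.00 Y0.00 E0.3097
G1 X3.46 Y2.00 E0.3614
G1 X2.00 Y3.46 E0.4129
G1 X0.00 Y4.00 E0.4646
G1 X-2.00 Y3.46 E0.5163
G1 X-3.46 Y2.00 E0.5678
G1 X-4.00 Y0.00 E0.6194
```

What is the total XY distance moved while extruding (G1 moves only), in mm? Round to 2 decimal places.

24.83 mm

Sum the Euclidean lengths of each G1 segment: total = 24.83 mm.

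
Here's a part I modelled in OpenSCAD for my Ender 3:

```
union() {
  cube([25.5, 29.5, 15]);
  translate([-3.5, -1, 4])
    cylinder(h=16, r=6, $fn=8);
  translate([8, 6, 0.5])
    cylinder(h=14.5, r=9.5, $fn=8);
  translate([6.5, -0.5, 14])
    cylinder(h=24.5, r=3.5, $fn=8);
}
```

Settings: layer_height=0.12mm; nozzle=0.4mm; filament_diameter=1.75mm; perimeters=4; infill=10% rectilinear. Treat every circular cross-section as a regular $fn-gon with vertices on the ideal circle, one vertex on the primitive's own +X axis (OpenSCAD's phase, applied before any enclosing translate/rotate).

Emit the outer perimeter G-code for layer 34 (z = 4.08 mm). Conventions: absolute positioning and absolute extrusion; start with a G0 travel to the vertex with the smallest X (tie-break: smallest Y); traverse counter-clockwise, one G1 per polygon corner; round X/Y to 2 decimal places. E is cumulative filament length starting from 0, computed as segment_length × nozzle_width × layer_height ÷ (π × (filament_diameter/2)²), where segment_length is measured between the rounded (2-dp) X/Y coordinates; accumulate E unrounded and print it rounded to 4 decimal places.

G0 X-9.50 Y-1.00 Z4.08
G1 X-7.74 Y-5.24 E0.0916
G1 X-3.50 Y-7.00 E0.1832
G1 X0.74 Y-5.24 E0.2748
G1 X2.42 Y-1.19 E0.3623
G1 X8.00 Y-3.50 E0.4829
G1 X14.72 Y-0.72 E0.6280
G1 X15.01 Y0.00 E0.6435
G1 X25.50 Y0.00 E0.8528
G1 X25.50 Y29.50 E1.4415
G1 X0.00 Y29.50 E1.9504
G1 X0.00 Y9.62 E2.3471
G1 X-1.50 Y6.00 E2.4253
G1 X-0.59 Y3.79 E2.4730
G1 X-3.50 Y5.00 E2.5359
G1 X-7.74 Y3.24 E2.6275
G1 X-9.50 Y-1.00 E2.7191

At z = 4.08 mm: the cube is present — its section is the full 25.5×29.5 rectangle; the cylinder at (-3.5, -1): section is a regular 8-gon, circumradius r=6; the r=9.5 cylinder at (8, 6) gives a regular 8-gon of circumradius 9.5 (constant along its height); the cylinder at (6.5, -0.5) is not intersected at this z (z outside [14, 38.5]); Combining (union): the regions partially overlap (shared area 227.40 mm²), so overlapping operands fuse into one piece — 1 connected region. The outline is a single polygon with 16 vertices. Extrusion per mm of travel: 0.4 × 0.12 / (π × 0.875²) = 0.019956. Accumulating E over each segment gives final E = 2.7191.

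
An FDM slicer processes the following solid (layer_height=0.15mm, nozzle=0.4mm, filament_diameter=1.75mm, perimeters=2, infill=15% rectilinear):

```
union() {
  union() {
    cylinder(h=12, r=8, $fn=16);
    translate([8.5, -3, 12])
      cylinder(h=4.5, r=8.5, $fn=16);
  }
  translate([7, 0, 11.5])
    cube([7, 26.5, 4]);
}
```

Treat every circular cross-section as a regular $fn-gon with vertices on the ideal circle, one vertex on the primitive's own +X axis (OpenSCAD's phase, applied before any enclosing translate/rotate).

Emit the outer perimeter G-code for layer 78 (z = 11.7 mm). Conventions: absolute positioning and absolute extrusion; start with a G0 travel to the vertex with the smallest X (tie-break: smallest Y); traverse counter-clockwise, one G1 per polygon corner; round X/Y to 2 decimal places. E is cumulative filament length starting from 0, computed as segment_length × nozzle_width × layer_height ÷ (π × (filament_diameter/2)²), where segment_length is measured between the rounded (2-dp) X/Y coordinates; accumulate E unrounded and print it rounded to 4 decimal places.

G0 X-8.00 Y0.00 Z11.70
G1 X-7.39 Y-3.06 E0.0778
G1 X-5.66 Y-5.66 E0.1557
G1 X-3.06 Y-7.39 E0.2336
G1 X0.00 Y-8.00 E0.3115
G1 X3.06 Y-7.39 E0.3893
G1 X5.66 Y-5.66 E0.4672
G1 X7.39 Y-3.06 E0.5451
G1 X8.00 Y0.00 E0.6229
G1 X14.00 Y0.00 E0.7726
G1 X14.00 Y26.50 E1.4337
G1 X7.00 Y26.50 E1.6083
G1 X7.00 Y3.65 E2.1783
G1 X5.66 Y5.66 E2.2385
G1 X3.06 Y7.39 E2.3164
G1 X0.00 Y8.00 E2.3943
G1 X-3.06 Y7.39 E2.4721
G1 X-5.66 Y5.66 E2.5500
G1 X-7.39 Y3.06 E2.6279
G1 X-8.00 Y0.00 E2.7057

At z = 11.7 mm: the r=8 cylinder contributes a regular 16-gon of circumradius 8; the cylinder at (8.5, -3) is not intersected at this z (z outside [12, 16.5]); Combining (union): only the r=8 cylinder is present, so the union is just that shape — 1 connected region; the cube at (7, 0) is present — its section is the full 7×26.5 rectangle; Merging all regions: the regions partially overlap (shared area 2.24 mm²), so overlapping operands fuse into one piece — 1 connected region. The outline is a single polygon with 19 vertices. Extrusion per mm of travel: 0.4 × 0.15 / (π × 0.875²) = 0.024945. Accumulating E over each segment gives final E = 2.7057.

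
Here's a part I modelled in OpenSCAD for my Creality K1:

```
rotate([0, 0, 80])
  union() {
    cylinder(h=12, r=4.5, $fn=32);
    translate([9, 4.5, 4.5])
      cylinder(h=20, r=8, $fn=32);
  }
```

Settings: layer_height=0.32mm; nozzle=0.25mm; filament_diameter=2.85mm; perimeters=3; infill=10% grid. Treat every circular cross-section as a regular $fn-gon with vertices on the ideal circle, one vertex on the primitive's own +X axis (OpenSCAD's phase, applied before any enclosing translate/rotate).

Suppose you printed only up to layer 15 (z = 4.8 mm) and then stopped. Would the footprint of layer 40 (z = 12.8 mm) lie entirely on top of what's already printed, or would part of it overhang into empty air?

Compare the two slices. At z = 4.8: the r=4.5 cylinder contributes a regular 32-gon of circumradius 4.5 (area = (32/2)·4.500²·sin(360°/32) = 63.21 mm²); the r=8 cylinder at (9, 4.5) gives a regular 32-gon of circumradius 8 (constant along its height) (area = (32/2)·8.000²·sin(360°/32) = 199.77 mm²); Combining (union): the regions partially overlap — summed areas 262.98 mm² minus the doubly-counted overlap 11.36 mm² gives 251.62 mm² — area = 251.62 mm²; (rotated 80° about Z; rotation is an isometry so areas/perimeters/island counts are preserved). At z = 12.8: the cylinder is absent (z outside [0, 12]); the cylinder at (9, 4.5): section is a regular 32-gon, circumradius r=8 (area = (32/2)·8.000²·sin(360°/32) = 199.77 mm²); Taking the union: only the r=8 cylinder at (9, 4.5) is present, so the union is just that shape — area = 199.77 mm²; (whole slice rotated 80° about Z — lengths, areas and connectivity unchanged). Checking containment: the cross-section at z = 12.8 is a subset of the cross-section at z = 4.8.

entirely on top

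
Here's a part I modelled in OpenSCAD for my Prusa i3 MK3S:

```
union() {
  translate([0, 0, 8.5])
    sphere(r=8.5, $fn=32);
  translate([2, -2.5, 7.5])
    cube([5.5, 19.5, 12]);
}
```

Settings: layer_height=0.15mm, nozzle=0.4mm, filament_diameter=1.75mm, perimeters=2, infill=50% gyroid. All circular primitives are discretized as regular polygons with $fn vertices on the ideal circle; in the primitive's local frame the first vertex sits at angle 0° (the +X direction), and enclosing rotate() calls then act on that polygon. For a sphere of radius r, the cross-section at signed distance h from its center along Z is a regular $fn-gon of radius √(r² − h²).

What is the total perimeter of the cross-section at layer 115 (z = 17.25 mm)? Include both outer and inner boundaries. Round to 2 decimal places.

50.00 mm

At z = 17.25 mm: the sphere does not reach this height (|z−center|=8.750 > r=8.5); the cube at (2, -2.5) is present — its section is the full 5.5×19.5 rectangle (perimeter 50.00 mm); Merging all regions: only the 5.5×19.5 cube at (2, -2.5) is present, so the union is just that shape — boundary = 50.00 mm. Overall, the cross-section is a single solid region. Total boundary length (outer) = 50.00 mm.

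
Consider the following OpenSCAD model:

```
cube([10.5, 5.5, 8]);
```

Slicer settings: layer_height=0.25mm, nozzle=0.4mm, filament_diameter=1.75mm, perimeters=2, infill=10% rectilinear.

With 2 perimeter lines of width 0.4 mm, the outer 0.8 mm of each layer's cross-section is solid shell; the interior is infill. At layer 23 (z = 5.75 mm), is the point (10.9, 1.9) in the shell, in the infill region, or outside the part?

At z = 5.75 mm: the cube is present — its section is the full 10.5×5.5 rectangle. Overall, the cross-section is a single solid region. The nearest boundary edge runs (10.50, 0.00)→(10.50, 5.50); distance from the point to it = 0.40 mm. The point is not inside any of the regions above, so it lies outside the cross-section (0.40 mm from the nearest boundary).

outside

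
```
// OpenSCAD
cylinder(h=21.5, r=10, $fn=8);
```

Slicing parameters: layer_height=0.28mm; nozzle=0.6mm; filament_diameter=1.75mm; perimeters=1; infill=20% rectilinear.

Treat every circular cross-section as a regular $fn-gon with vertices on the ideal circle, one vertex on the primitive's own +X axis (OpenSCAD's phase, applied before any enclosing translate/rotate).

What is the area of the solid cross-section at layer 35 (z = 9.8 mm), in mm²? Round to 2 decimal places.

282.84 mm²

At z = 9.8 mm: the r=10 cylinder contributes a regular 8-gon of circumradius 10 (area = (8/2)·10.000²·sin(360°/8) = 282.84 mm²). Overall, the cross-section is a single solid region. Net area = 282.84 mm².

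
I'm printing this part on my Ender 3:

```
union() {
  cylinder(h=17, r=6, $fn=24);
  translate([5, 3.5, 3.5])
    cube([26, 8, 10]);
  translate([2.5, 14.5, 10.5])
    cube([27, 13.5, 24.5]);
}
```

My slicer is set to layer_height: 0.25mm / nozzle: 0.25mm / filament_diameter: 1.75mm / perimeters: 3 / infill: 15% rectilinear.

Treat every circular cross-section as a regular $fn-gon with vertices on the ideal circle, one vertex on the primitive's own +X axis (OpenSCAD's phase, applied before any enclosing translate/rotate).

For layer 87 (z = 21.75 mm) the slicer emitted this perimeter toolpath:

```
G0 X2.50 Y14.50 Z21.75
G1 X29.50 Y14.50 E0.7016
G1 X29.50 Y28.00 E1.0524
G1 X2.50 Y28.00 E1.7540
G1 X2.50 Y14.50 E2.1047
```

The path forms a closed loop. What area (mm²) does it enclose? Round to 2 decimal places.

Apply the shoelace formula to the sequence of (X, Y) vertices; enclosed area = 364.50 mm².

364.50 mm²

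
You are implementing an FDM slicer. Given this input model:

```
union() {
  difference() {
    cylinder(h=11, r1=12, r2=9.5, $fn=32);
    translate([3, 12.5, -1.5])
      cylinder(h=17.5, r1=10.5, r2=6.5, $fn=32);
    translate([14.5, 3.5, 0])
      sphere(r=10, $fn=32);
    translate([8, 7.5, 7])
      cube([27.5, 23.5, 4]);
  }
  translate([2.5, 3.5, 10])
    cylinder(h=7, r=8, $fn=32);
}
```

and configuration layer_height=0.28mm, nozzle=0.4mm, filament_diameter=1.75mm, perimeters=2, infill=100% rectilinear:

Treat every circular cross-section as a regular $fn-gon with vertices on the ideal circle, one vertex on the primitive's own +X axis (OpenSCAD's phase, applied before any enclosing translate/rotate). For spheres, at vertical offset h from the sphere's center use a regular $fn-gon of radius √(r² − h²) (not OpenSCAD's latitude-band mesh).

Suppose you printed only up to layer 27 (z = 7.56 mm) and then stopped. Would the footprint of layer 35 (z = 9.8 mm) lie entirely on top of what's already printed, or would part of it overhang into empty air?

Compare the two slices. At z = 7.56: the cone: at t=0.687 of its height the radius interpolates to r₁+(r₂−r₁)t = 10.282, giving a regular 32-gon of that circumradius (area = (32/2)·10.282²·sin(360°/32) = 329.99 mm²); the cone at (3, 12.5): at t=0.518 of its height the radius interpolates to r₁+(r₂−r₁)t = 8.429, giving a regular 32-gon of that circumradius (area = (32/2)·8.429²·sin(360°/32) = 221.78 mm²); the sphere at (14.5, 3.5): section is a regular 32-gon, circumradius = √(r²−h²) = √(10²−7.56²) = 6.546 (area = (32/2)·6.546²·sin(360°/32) = 133.74 mm²); the cube at (8, 7.5) is present — its section is the full 27.5×23.5 rectangle (area 646.25 mm²); After the difference (first − rest): starting from the cone (329.99 mm²), the cone at (3, 12.5) partially overlaps it — only the 53.67 mm² overlap (of its 221.78 mm²) is removed, clipping the outline; the r=10 sphere at (14.5, 3.5) partially overlaps it — only the 9.33 mm² overlap (of its 133.74 mm²) is removed, clipping the outline; the 27.5×23.5 cube at (8, 7.5) misses the remaining region (no effect) — area = 266.99 mm²; the cylinder at (2.5, 3.5) does not reach this height (z outside [10, 17]); Combining (union): only the result so far is present, so the union is just that shape — area = 266.99 mm². At z = 9.8: the cone: at t=0.891 of its height the radius interpolates to r₁+(r₂−r₁)t = 9.773, giving a regular 32-gon of that circumradius (area = (32/2)·9.773²·sin(360°/32) = 298.12 mm²); the cone at (3, 12.5) contributes a regular 32-gon of circumradius 7.917 (interpolated between r1=10.5 and r2=6.5 at t=0.646) (area = (32/2)·7.917²·sin(360°/32) = 195.66 mm²); the sphere at (14.5, 3.5): section is a regular 32-gon, circumradius = √(r²−h²) = √(10²−9.8²) = 1.990 (area = (32/2)·1.990²·sin(360°/32) = 12.36 mm²); the cube at (8, 7.5) is present — its section is the full 27.5×23.5 rectangle (area 646.25 mm²); Taking the first minus the rest: starting from the cone (298.12 mm²), the cone at (3, 12.5) partially overlaps it — only the 39.31 mm² overlap (of its 195.66 mm²) is removed, clipping the outline; the r=10 sphere at (14.5, 3.5) misses the remaining region (no effect); the 27.5×23.5 cube at (8, 7.5) misses the remaining region (no effect) — area = 258.80 mm²; the cylinder at (2.5, 3.5) is absent (z outside [10, 17]); Merging all regions: only that combined region is present, so the union is just that shape — area = 258.80 mm². Checking containment: at z = 9.8 the cross-section extends beyond the z = 7.56 cross-section by about 12.89 mm².

part overhangs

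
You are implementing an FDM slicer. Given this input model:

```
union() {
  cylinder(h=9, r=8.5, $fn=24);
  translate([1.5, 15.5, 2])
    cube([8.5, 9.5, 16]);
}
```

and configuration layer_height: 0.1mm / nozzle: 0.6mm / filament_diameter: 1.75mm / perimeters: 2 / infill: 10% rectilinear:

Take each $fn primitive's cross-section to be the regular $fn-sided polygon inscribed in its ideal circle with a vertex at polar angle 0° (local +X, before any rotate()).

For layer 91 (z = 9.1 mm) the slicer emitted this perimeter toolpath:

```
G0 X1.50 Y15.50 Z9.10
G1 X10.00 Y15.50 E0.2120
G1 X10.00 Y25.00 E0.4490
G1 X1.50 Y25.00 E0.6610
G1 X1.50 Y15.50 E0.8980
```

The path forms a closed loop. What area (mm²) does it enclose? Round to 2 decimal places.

80.75 mm²

Apply the shoelace formula to the sequence of (X, Y) vertices; enclosed area = 80.75 mm².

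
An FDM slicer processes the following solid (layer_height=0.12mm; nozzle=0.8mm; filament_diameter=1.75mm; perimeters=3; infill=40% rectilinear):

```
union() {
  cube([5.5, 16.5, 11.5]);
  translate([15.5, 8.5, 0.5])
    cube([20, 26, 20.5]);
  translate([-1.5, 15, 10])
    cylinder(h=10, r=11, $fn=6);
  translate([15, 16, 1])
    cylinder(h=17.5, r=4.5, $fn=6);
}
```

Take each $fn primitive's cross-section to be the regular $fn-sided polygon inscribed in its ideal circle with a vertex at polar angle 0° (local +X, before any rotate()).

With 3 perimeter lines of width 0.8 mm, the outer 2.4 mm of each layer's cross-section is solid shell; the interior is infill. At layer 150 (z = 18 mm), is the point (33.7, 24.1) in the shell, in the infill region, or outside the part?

shell

At z = 18 mm: the cube is not intersected at this z (z outside [0, 11.5]); the 20×26 cube at (15.5, 8.5) contributes its full rectangle; the cylinder at (-1.5, 15): section is a regular 6-gon, circumradius r=11; the r=4.5 cylinder at (15, 16) contributes a regular 6-gon of circumradius 4.5; Combining (union): the regions partially overlap (shared area 22.41 mm²), so overlapping operands fuse into one piece — 2 connected regions. Overall, the cross-section has 2 separate islands. The nearest boundary edge runs (35.50, 34.50)→(35.50, 8.50); distance from the point to it = 1.80 mm. (Shell/infill is judged within the island containing the point — the largest one.) The point is inside the cross-section, 1.80 mm from the nearest boundary — within the 2.4 mm shell band (3 × 0.8).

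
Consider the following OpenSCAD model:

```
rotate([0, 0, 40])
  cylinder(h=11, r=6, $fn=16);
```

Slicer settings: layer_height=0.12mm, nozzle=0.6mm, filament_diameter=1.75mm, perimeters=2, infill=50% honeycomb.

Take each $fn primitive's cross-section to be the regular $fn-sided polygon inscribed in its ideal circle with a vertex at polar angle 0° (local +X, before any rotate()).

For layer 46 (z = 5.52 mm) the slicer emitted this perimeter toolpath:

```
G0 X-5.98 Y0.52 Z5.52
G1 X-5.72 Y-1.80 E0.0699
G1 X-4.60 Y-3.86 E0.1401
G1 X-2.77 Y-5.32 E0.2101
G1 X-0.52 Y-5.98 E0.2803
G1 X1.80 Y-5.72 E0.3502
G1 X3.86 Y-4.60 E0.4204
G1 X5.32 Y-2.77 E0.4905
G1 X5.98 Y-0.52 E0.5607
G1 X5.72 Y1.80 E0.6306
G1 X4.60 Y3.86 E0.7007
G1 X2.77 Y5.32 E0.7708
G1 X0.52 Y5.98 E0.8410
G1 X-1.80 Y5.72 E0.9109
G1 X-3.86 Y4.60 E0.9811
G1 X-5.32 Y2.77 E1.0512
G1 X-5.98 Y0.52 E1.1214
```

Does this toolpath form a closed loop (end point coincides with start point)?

yes

Start point (G0): (-5.98, 0.52). End point (last G1): the path returns to the start — closed.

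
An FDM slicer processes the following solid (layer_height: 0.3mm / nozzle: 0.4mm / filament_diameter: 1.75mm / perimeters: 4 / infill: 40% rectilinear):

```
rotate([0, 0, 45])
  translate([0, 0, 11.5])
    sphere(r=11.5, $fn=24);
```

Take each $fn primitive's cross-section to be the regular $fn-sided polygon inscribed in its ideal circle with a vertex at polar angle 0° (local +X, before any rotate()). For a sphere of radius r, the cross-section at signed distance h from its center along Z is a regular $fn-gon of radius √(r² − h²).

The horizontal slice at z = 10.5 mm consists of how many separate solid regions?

1

At z = 10.5 mm: the sphere: section is a regular 24-gon, circumradius = √(r²−h²) = √(11.5²−1²) = 11.456; (rotated 45° about Z; rotation is an isometry so areas/perimeters/island counts are preserved). The result has 1 disconnected region.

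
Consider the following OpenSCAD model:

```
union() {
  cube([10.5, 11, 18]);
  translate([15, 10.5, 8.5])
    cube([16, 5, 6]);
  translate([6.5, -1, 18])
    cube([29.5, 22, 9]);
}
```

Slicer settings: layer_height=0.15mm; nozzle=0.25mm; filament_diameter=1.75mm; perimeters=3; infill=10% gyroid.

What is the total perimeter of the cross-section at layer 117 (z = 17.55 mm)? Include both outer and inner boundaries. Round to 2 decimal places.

43.00 mm

At z = 17.55 mm: the cube (footprint 10.5×11) is included at this height (perimeter 43.00 mm); the cube at (15, 10.5) is not intersected at this z (z outside [8.5, 14.5]); the cube at (6.5, -1) is absent (z outside [18, 27]); Combining (union): only the 10.5×11 cube is present, so the union is just that shape — boundary = 43.00 mm. Overall, the cross-section is a single solid region. Total boundary length (outer) = 43.00 mm.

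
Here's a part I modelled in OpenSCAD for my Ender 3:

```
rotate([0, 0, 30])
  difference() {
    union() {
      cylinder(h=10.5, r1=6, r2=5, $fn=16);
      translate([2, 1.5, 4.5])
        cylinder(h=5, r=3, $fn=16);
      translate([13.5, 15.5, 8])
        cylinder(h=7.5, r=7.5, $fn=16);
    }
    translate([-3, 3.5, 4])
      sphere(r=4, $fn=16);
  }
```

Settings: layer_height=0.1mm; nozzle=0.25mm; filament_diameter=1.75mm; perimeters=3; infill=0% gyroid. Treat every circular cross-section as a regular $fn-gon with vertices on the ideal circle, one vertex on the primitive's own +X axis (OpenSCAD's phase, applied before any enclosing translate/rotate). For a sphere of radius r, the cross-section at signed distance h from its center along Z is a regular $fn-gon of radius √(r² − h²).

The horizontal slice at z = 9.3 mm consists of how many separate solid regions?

2

At z = 9.3 mm: the cone: at t=0.886 of its height the radius interpolates to r₁+(r₂−r₁)t = 5.114, giving a regular 16-gon of that circumradius; the r=3 cylinder at (2, 1.5) contributes a regular 16-gon of circumradius 3; the r=7.5 cylinder at (13.5, 15.5) gives a regular 16-gon of circumradius 7.5 (constant along its height); Combining (union): the regions partially overlap (shared area 26.32 mm²), so overlapping operands fuse into one piece — 2 connected regions; the sphere at (-3, 3.5) is not intersected at this z (|z−center|=5.300 > r=4); After the difference (first − rest): none of the subtracted shapes is present at this height, so that combined region is unchanged — 2 connected regions; (whole slice rotated 30° about Z — lengths, areas and connectivity unchanged). The result has 2 disconnected regions.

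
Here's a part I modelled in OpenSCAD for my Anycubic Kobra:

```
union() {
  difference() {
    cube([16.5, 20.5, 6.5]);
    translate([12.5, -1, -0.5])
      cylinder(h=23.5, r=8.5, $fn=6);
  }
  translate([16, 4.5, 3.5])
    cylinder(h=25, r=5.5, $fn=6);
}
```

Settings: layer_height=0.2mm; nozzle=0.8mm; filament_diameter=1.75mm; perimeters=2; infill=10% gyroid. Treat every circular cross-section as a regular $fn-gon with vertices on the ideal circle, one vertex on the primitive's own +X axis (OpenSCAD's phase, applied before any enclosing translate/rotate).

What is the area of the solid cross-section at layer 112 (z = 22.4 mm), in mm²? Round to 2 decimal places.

78.59 mm²

At z = 22.4 mm: the cube is absent (z outside [0, 6.5]); the r=8.5 cylinder at (12.5, -1) contributes a regular 6-gon of circumradius 8.5 (area = (6/2)·8.500²·sin(360°/6) = 187.71 mm²); Taking the first minus the rest: the first operand is absent here, so nothing remains; the cylinder at (16, 4.5): section is a regular 6-gon, circumradius r=5.5 (area = (6/2)·5.500²·sin(360°/6) = 78.59 mm²); Taking the union: only the r=5.5 cylinder at (16, 4.5) is present, so the union is just that shape — area = 78.59 mm². Overall, the cross-section is a single solid region. Net area = 78.59 mm².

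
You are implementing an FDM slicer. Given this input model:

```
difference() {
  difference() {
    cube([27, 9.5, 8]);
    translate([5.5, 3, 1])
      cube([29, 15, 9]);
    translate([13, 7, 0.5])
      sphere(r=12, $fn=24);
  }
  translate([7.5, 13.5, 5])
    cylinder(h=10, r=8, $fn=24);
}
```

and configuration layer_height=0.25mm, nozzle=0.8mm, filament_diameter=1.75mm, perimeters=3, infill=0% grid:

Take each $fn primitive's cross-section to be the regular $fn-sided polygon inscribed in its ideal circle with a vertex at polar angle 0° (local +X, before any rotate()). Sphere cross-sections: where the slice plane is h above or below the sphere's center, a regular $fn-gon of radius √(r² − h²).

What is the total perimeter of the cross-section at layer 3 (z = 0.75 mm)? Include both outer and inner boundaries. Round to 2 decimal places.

At z = 0.75 mm: the 27×9.5 cube contributes its full rectangle (perimeter 73.00 mm); the cube at (5.5, 3) is absent (z outside [1, 10]); the r=12 sphere at (13, 7) slices to a regular 24-gon of circumradius 11.997 (√(r²−h²) with h=0.25 from center) (perimeter = 2·24·11.997·sin(180°/24) = 75.17 mm); Taking the first minus the rest: starting from the 27×9.5 cube, the r=12 sphere at (13, 7) partially overlaps it — only the 216.04 mm² overlap (of its 447.05 mm²) is removed, clipping the outline — boundary = 50.52 mm; the cylinder at (7.5, 13.5) is not intersected at this z (z outside [5, 15]); Subtracting the remaining from the first: none of the subtracted shapes is present at this height, so the result so far is unchanged — boundary = 50.52 mm. Overall, the cross-section has 2 separate islands. Total boundary length (outer) = 50.52 mm.

50.52 mm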